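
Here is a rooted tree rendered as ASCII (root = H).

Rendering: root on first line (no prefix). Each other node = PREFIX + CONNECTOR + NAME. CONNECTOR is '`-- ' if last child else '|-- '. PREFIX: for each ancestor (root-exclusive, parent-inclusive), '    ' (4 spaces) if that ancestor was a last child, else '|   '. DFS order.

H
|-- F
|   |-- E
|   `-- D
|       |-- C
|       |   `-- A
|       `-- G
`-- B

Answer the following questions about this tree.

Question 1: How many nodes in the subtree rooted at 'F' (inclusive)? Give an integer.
Subtree rooted at F contains: A, C, D, E, F, G
Count = 6

Answer: 6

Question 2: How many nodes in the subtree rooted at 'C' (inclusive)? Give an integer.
Subtree rooted at C contains: A, C
Count = 2

Answer: 2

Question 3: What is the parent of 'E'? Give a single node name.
Scan adjacency: E appears as child of F

Answer: F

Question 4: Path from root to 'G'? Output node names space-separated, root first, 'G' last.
Answer: H F D G

Derivation:
Walk down from root: H -> F -> D -> G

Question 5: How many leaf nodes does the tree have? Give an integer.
Leaves (nodes with no children): A, B, E, G

Answer: 4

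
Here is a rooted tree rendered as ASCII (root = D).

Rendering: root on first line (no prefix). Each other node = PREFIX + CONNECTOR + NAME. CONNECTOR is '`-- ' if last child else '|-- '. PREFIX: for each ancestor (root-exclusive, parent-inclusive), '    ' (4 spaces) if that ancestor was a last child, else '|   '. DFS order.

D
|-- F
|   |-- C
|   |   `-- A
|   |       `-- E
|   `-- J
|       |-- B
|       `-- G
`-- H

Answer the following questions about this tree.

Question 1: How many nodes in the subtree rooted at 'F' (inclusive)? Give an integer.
Subtree rooted at F contains: A, B, C, E, F, G, J
Count = 7

Answer: 7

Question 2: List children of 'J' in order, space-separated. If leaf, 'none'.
Node J's children (from adjacency): B, G

Answer: B G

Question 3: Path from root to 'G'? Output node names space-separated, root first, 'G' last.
Walk down from root: D -> F -> J -> G

Answer: D F J G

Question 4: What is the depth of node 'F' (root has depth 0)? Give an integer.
Path from root to F: D -> F
Depth = number of edges = 1

Answer: 1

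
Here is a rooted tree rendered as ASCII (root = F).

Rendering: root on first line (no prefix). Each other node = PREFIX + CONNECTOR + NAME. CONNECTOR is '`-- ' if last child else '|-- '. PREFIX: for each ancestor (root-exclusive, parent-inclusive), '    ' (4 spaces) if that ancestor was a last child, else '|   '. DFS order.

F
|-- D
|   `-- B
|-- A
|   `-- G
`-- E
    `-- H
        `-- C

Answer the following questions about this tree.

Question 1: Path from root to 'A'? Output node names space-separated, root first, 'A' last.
Answer: F A

Derivation:
Walk down from root: F -> A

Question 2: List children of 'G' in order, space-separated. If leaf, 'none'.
Answer: none

Derivation:
Node G's children (from adjacency): (leaf)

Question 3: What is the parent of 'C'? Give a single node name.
Scan adjacency: C appears as child of H

Answer: H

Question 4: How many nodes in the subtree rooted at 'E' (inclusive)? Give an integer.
Answer: 3

Derivation:
Subtree rooted at E contains: C, E, H
Count = 3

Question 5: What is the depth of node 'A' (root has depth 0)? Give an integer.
Path from root to A: F -> A
Depth = number of edges = 1

Answer: 1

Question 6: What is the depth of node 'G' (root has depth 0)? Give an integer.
Answer: 2

Derivation:
Path from root to G: F -> A -> G
Depth = number of edges = 2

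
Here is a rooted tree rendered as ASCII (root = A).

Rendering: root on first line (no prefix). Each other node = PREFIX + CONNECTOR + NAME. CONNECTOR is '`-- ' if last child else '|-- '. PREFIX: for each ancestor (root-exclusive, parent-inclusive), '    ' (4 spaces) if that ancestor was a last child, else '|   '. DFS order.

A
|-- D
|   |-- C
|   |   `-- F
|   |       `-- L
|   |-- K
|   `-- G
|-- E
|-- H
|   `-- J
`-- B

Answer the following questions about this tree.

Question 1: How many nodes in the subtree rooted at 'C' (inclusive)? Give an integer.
Subtree rooted at C contains: C, F, L
Count = 3

Answer: 3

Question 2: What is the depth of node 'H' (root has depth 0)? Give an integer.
Path from root to H: A -> H
Depth = number of edges = 1

Answer: 1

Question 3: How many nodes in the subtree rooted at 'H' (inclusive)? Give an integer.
Subtree rooted at H contains: H, J
Count = 2

Answer: 2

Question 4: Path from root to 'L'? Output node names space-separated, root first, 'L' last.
Walk down from root: A -> D -> C -> F -> L

Answer: A D C F L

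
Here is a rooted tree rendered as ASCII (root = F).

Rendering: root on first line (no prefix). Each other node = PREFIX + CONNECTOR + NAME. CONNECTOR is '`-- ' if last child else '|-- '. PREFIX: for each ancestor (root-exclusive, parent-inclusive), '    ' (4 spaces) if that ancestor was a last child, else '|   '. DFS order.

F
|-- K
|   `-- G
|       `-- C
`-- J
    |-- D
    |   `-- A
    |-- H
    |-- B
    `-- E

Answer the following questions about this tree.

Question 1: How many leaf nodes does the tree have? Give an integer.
Leaves (nodes with no children): A, B, C, E, H

Answer: 5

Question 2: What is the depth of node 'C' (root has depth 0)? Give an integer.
Path from root to C: F -> K -> G -> C
Depth = number of edges = 3

Answer: 3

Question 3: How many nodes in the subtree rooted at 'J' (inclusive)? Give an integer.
Answer: 6

Derivation:
Subtree rooted at J contains: A, B, D, E, H, J
Count = 6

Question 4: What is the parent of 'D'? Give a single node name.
Scan adjacency: D appears as child of J

Answer: J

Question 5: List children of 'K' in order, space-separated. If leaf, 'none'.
Node K's children (from adjacency): G

Answer: G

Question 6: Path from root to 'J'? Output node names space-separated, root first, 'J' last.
Answer: F J

Derivation:
Walk down from root: F -> J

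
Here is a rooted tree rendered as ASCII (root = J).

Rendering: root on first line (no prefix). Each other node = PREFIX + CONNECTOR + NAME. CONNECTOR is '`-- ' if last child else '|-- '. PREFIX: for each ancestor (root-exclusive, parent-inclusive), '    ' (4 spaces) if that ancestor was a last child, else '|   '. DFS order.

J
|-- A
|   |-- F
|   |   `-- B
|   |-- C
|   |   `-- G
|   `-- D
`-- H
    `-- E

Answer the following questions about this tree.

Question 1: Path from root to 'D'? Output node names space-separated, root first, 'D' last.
Answer: J A D

Derivation:
Walk down from root: J -> A -> D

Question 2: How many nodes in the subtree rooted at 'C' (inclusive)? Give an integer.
Subtree rooted at C contains: C, G
Count = 2

Answer: 2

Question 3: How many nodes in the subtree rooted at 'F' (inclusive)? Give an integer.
Subtree rooted at F contains: B, F
Count = 2

Answer: 2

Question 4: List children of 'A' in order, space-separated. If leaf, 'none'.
Node A's children (from adjacency): F, C, D

Answer: F C D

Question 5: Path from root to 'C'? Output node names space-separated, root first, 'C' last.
Walk down from root: J -> A -> C

Answer: J A C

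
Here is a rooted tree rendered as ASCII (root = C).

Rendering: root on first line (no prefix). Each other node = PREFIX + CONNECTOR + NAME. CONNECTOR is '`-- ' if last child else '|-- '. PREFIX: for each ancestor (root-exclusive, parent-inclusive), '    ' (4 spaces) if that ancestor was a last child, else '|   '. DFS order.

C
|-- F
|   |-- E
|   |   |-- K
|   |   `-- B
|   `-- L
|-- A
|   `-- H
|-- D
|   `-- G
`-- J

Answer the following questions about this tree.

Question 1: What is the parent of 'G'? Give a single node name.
Scan adjacency: G appears as child of D

Answer: D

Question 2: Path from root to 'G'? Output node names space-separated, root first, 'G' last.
Answer: C D G

Derivation:
Walk down from root: C -> D -> G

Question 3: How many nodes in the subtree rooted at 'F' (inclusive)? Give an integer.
Answer: 5

Derivation:
Subtree rooted at F contains: B, E, F, K, L
Count = 5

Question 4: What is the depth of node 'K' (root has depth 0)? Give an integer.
Answer: 3

Derivation:
Path from root to K: C -> F -> E -> K
Depth = number of edges = 3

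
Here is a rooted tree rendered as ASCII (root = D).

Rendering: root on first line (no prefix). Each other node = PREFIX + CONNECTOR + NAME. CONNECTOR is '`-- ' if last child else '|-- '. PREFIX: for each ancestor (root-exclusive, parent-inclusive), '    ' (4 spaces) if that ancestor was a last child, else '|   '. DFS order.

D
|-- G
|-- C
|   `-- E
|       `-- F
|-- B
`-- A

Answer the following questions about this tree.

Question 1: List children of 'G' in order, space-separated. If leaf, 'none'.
Answer: none

Derivation:
Node G's children (from adjacency): (leaf)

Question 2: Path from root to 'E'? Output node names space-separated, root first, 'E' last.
Walk down from root: D -> C -> E

Answer: D C E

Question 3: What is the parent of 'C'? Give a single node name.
Scan adjacency: C appears as child of D

Answer: D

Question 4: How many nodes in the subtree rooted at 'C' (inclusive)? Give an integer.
Answer: 3

Derivation:
Subtree rooted at C contains: C, E, F
Count = 3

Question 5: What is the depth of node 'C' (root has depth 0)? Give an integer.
Path from root to C: D -> C
Depth = number of edges = 1

Answer: 1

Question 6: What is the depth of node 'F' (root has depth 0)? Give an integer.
Path from root to F: D -> C -> E -> F
Depth = number of edges = 3

Answer: 3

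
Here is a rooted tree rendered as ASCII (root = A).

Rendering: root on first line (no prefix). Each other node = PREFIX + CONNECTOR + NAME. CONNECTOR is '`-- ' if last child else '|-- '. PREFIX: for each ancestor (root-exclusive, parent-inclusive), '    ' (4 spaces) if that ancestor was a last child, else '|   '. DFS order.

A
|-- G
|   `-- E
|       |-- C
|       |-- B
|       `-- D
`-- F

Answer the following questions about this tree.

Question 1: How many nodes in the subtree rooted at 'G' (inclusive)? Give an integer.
Subtree rooted at G contains: B, C, D, E, G
Count = 5

Answer: 5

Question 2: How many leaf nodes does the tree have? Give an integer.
Leaves (nodes with no children): B, C, D, F

Answer: 4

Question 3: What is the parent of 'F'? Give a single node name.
Answer: A

Derivation:
Scan adjacency: F appears as child of A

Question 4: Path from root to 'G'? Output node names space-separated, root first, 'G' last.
Answer: A G

Derivation:
Walk down from root: A -> G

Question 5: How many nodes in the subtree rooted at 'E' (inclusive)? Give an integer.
Subtree rooted at E contains: B, C, D, E
Count = 4

Answer: 4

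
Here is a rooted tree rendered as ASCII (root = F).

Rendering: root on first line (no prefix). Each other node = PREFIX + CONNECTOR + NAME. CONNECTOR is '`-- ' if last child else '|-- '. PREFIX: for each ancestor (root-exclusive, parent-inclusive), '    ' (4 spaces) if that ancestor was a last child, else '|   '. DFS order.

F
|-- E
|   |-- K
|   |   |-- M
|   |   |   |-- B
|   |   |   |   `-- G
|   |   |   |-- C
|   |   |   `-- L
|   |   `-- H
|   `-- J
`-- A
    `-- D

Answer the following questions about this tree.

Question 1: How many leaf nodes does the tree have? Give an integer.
Leaves (nodes with no children): C, D, G, H, J, L

Answer: 6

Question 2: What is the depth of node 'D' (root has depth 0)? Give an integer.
Path from root to D: F -> A -> D
Depth = number of edges = 2

Answer: 2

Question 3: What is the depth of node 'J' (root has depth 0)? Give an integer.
Path from root to J: F -> E -> J
Depth = number of edges = 2

Answer: 2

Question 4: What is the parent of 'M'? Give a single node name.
Scan adjacency: M appears as child of K

Answer: K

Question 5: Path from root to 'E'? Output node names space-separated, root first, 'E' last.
Answer: F E

Derivation:
Walk down from root: F -> E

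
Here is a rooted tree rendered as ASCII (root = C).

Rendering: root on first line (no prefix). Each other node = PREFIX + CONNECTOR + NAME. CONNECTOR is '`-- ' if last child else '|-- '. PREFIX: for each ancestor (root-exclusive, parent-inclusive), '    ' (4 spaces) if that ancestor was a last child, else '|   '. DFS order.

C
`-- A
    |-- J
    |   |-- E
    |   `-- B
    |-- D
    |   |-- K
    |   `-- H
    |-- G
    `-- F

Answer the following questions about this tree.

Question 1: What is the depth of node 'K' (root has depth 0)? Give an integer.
Answer: 3

Derivation:
Path from root to K: C -> A -> D -> K
Depth = number of edges = 3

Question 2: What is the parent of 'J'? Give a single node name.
Answer: A

Derivation:
Scan adjacency: J appears as child of A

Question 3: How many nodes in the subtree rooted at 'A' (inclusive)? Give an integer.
Subtree rooted at A contains: A, B, D, E, F, G, H, J, K
Count = 9

Answer: 9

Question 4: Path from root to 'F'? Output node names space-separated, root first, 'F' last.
Answer: C A F

Derivation:
Walk down from root: C -> A -> F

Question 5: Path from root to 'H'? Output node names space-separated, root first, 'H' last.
Walk down from root: C -> A -> D -> H

Answer: C A D H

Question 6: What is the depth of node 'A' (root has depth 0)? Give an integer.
Answer: 1

Derivation:
Path from root to A: C -> A
Depth = number of edges = 1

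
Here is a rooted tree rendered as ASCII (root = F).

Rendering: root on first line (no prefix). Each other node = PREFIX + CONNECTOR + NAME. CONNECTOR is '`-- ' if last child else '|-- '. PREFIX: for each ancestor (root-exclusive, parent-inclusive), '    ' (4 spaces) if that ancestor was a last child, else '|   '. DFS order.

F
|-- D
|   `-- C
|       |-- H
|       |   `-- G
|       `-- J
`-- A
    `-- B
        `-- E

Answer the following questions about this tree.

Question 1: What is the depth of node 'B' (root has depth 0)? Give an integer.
Path from root to B: F -> A -> B
Depth = number of edges = 2

Answer: 2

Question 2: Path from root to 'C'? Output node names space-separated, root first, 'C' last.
Walk down from root: F -> D -> C

Answer: F D C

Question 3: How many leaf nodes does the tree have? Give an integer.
Leaves (nodes with no children): E, G, J

Answer: 3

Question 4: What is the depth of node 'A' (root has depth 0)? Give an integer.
Answer: 1

Derivation:
Path from root to A: F -> A
Depth = number of edges = 1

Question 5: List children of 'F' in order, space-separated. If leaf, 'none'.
Node F's children (from adjacency): D, A

Answer: D A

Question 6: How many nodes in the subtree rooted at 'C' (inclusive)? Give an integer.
Answer: 4

Derivation:
Subtree rooted at C contains: C, G, H, J
Count = 4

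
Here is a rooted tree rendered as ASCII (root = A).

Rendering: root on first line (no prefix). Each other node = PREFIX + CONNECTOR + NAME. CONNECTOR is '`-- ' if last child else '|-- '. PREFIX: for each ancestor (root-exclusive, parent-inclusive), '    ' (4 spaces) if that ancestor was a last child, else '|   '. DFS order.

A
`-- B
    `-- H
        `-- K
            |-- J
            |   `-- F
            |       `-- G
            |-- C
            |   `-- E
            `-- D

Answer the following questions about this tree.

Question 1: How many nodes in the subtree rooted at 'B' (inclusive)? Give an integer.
Answer: 9

Derivation:
Subtree rooted at B contains: B, C, D, E, F, G, H, J, K
Count = 9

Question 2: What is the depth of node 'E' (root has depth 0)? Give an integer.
Path from root to E: A -> B -> H -> K -> C -> E
Depth = number of edges = 5

Answer: 5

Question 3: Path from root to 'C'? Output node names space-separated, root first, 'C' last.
Answer: A B H K C

Derivation:
Walk down from root: A -> B -> H -> K -> C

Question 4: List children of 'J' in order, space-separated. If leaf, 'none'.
Node J's children (from adjacency): F

Answer: F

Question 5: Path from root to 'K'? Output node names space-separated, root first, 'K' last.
Answer: A B H K

Derivation:
Walk down from root: A -> B -> H -> K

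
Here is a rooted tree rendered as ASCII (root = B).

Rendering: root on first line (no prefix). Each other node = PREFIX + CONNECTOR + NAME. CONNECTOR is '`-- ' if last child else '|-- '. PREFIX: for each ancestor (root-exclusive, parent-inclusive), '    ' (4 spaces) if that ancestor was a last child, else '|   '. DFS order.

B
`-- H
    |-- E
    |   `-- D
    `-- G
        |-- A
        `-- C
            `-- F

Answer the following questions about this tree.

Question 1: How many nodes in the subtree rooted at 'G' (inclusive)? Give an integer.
Subtree rooted at G contains: A, C, F, G
Count = 4

Answer: 4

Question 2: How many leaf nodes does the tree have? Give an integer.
Leaves (nodes with no children): A, D, F

Answer: 3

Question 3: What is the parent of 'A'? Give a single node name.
Answer: G

Derivation:
Scan adjacency: A appears as child of G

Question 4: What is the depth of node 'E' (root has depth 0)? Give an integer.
Path from root to E: B -> H -> E
Depth = number of edges = 2

Answer: 2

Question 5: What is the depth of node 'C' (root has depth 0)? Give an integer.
Path from root to C: B -> H -> G -> C
Depth = number of edges = 3

Answer: 3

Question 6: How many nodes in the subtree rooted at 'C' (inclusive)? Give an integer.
Answer: 2

Derivation:
Subtree rooted at C contains: C, F
Count = 2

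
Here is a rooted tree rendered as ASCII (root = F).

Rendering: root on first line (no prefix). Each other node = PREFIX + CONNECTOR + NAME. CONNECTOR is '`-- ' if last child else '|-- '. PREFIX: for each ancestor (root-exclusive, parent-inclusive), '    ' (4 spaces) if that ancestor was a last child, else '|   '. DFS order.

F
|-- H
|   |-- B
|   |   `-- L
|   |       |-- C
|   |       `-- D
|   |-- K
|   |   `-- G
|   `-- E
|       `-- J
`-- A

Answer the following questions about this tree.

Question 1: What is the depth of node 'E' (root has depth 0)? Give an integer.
Answer: 2

Derivation:
Path from root to E: F -> H -> E
Depth = number of edges = 2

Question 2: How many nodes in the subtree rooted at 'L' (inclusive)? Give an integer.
Answer: 3

Derivation:
Subtree rooted at L contains: C, D, L
Count = 3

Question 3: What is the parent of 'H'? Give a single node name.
Scan adjacency: H appears as child of F

Answer: F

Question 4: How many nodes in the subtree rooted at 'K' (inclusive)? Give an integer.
Subtree rooted at K contains: G, K
Count = 2

Answer: 2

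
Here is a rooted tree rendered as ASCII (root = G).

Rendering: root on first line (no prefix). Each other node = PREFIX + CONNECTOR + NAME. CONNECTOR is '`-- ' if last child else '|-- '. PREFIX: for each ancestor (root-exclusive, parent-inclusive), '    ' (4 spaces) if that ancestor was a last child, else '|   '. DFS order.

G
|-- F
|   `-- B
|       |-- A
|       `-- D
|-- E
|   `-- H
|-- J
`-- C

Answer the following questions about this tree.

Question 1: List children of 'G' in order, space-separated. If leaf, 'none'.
Answer: F E J C

Derivation:
Node G's children (from adjacency): F, E, J, C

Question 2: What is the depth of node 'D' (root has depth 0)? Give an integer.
Path from root to D: G -> F -> B -> D
Depth = number of edges = 3

Answer: 3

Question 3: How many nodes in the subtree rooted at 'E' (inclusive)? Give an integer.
Answer: 2

Derivation:
Subtree rooted at E contains: E, H
Count = 2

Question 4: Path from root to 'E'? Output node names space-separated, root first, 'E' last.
Answer: G E

Derivation:
Walk down from root: G -> E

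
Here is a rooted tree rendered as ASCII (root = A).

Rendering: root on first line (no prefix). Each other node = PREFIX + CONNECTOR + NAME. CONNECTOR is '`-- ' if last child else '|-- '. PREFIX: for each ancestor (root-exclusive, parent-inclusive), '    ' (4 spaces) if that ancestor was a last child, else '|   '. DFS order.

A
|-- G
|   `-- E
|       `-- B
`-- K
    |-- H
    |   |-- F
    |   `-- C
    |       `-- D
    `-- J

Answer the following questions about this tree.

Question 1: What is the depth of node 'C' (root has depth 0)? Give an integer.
Answer: 3

Derivation:
Path from root to C: A -> K -> H -> C
Depth = number of edges = 3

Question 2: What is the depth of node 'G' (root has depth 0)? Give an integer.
Path from root to G: A -> G
Depth = number of edges = 1

Answer: 1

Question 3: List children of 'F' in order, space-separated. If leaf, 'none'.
Node F's children (from adjacency): (leaf)

Answer: none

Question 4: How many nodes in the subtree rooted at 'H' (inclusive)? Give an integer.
Subtree rooted at H contains: C, D, F, H
Count = 4

Answer: 4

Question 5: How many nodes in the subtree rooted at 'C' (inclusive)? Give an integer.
Answer: 2

Derivation:
Subtree rooted at C contains: C, D
Count = 2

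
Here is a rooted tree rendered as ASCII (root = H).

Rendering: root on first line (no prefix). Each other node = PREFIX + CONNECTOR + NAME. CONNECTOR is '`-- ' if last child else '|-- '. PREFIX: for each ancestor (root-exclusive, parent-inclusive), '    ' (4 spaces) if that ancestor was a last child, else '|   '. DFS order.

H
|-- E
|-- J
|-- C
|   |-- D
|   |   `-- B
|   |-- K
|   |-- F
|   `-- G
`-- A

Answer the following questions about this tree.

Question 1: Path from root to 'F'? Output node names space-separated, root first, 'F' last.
Answer: H C F

Derivation:
Walk down from root: H -> C -> F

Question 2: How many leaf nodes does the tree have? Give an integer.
Leaves (nodes with no children): A, B, E, F, G, J, K

Answer: 7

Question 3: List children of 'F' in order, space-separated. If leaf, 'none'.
Answer: none

Derivation:
Node F's children (from adjacency): (leaf)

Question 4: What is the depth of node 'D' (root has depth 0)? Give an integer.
Path from root to D: H -> C -> D
Depth = number of edges = 2

Answer: 2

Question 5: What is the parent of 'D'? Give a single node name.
Answer: C

Derivation:
Scan adjacency: D appears as child of C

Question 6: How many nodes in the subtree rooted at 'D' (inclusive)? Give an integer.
Subtree rooted at D contains: B, D
Count = 2

Answer: 2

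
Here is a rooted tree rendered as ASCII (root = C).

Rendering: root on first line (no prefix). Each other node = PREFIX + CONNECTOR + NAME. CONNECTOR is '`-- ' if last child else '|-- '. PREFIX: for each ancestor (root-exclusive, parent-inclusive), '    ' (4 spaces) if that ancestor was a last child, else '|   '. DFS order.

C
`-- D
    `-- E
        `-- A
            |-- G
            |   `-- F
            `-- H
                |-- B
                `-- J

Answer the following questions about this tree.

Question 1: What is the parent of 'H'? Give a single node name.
Answer: A

Derivation:
Scan adjacency: H appears as child of A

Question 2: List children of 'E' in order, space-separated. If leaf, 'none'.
Answer: A

Derivation:
Node E's children (from adjacency): A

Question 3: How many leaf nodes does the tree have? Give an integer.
Answer: 3

Derivation:
Leaves (nodes with no children): B, F, J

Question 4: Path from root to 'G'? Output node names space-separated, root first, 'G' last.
Answer: C D E A G

Derivation:
Walk down from root: C -> D -> E -> A -> G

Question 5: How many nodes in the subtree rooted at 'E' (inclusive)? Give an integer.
Subtree rooted at E contains: A, B, E, F, G, H, J
Count = 7

Answer: 7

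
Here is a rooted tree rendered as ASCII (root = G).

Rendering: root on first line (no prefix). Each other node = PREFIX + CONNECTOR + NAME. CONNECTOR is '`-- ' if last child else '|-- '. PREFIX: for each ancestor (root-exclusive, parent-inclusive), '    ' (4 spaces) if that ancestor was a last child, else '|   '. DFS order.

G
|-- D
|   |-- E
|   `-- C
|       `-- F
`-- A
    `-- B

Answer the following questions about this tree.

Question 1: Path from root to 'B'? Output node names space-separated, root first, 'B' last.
Answer: G A B

Derivation:
Walk down from root: G -> A -> B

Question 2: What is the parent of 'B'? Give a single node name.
Scan adjacency: B appears as child of A

Answer: A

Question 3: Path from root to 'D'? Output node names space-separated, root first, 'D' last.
Answer: G D

Derivation:
Walk down from root: G -> D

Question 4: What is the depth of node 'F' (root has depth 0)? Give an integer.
Answer: 3

Derivation:
Path from root to F: G -> D -> C -> F
Depth = number of edges = 3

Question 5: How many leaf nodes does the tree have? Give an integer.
Leaves (nodes with no children): B, E, F

Answer: 3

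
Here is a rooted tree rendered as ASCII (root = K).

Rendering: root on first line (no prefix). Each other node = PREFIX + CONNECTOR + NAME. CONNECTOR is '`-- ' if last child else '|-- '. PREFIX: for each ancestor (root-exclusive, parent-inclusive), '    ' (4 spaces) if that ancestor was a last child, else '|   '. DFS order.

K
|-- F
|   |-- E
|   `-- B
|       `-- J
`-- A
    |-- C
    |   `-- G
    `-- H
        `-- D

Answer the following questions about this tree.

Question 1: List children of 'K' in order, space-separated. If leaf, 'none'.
Node K's children (from adjacency): F, A

Answer: F A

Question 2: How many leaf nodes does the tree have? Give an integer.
Answer: 4

Derivation:
Leaves (nodes with no children): D, E, G, J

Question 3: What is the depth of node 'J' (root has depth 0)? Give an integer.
Path from root to J: K -> F -> B -> J
Depth = number of edges = 3

Answer: 3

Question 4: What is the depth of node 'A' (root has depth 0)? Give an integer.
Path from root to A: K -> A
Depth = number of edges = 1

Answer: 1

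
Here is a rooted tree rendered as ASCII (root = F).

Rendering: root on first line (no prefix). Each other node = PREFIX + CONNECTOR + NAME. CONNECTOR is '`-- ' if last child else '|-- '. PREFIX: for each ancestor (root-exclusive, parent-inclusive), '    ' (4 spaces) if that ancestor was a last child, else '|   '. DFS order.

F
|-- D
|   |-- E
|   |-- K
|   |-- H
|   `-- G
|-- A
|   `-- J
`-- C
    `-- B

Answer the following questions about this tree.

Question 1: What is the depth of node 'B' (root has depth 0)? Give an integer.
Path from root to B: F -> C -> B
Depth = number of edges = 2

Answer: 2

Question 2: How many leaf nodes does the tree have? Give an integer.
Leaves (nodes with no children): B, E, G, H, J, K

Answer: 6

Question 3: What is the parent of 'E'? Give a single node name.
Answer: D

Derivation:
Scan adjacency: E appears as child of D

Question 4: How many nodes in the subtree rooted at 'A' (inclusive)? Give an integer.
Answer: 2

Derivation:
Subtree rooted at A contains: A, J
Count = 2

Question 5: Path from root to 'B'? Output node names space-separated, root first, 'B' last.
Answer: F C B

Derivation:
Walk down from root: F -> C -> B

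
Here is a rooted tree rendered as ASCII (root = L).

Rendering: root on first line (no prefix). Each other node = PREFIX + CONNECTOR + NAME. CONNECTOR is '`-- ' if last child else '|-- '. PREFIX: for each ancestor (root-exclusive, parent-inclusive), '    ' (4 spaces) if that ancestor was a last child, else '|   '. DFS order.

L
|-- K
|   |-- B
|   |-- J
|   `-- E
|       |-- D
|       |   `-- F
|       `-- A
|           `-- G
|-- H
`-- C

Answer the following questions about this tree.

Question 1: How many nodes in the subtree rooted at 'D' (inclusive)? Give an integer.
Subtree rooted at D contains: D, F
Count = 2

Answer: 2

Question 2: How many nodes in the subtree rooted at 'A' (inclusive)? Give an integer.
Answer: 2

Derivation:
Subtree rooted at A contains: A, G
Count = 2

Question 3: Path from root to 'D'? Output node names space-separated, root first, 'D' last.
Answer: L K E D

Derivation:
Walk down from root: L -> K -> E -> D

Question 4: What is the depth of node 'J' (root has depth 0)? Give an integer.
Path from root to J: L -> K -> J
Depth = number of edges = 2

Answer: 2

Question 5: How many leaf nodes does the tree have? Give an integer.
Leaves (nodes with no children): B, C, F, G, H, J

Answer: 6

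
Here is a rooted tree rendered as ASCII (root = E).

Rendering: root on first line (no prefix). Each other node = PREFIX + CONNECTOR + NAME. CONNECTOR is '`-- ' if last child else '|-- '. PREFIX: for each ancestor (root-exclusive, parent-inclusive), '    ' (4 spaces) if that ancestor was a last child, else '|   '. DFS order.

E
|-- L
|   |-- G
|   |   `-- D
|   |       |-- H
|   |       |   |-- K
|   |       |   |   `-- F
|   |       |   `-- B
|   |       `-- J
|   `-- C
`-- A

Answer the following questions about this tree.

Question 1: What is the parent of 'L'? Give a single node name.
Scan adjacency: L appears as child of E

Answer: E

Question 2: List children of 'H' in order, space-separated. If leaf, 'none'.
Answer: K B

Derivation:
Node H's children (from adjacency): K, B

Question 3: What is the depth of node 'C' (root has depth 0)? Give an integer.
Answer: 2

Derivation:
Path from root to C: E -> L -> C
Depth = number of edges = 2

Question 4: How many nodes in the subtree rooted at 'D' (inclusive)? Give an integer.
Answer: 6

Derivation:
Subtree rooted at D contains: B, D, F, H, J, K
Count = 6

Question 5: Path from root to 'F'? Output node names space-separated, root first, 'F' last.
Walk down from root: E -> L -> G -> D -> H -> K -> F

Answer: E L G D H K F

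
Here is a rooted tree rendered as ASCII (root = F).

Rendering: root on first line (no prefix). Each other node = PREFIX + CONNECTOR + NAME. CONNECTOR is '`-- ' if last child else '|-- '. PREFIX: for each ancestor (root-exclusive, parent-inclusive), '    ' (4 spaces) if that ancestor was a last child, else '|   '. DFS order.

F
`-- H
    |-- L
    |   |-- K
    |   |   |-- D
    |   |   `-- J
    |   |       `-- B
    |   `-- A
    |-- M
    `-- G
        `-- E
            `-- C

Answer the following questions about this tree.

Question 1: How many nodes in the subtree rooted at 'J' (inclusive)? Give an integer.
Answer: 2

Derivation:
Subtree rooted at J contains: B, J
Count = 2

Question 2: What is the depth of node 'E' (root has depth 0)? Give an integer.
Answer: 3

Derivation:
Path from root to E: F -> H -> G -> E
Depth = number of edges = 3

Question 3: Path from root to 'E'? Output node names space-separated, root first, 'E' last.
Walk down from root: F -> H -> G -> E

Answer: F H G E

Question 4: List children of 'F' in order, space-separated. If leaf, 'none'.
Node F's children (from adjacency): H

Answer: H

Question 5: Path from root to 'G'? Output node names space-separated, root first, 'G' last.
Answer: F H G

Derivation:
Walk down from root: F -> H -> G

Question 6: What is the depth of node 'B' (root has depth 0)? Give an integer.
Path from root to B: F -> H -> L -> K -> J -> B
Depth = number of edges = 5

Answer: 5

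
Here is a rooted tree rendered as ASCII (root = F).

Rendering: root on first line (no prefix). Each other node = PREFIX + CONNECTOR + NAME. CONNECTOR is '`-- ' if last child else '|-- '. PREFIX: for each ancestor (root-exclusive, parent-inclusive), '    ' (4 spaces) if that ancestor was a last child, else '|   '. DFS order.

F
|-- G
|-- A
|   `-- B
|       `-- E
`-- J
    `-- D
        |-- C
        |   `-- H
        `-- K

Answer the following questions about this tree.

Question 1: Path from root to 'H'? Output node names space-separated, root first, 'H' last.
Walk down from root: F -> J -> D -> C -> H

Answer: F J D C H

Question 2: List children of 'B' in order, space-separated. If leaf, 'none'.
Node B's children (from adjacency): E

Answer: E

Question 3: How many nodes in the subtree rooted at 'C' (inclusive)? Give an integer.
Answer: 2

Derivation:
Subtree rooted at C contains: C, H
Count = 2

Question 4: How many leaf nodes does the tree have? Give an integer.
Leaves (nodes with no children): E, G, H, K

Answer: 4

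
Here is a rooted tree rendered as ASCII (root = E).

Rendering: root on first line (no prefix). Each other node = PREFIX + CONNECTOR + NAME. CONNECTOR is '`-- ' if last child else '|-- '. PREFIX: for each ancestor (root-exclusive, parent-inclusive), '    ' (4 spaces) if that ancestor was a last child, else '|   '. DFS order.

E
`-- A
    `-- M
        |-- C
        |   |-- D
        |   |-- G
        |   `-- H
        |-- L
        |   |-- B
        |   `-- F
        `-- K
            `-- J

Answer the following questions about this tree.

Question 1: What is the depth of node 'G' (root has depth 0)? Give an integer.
Answer: 4

Derivation:
Path from root to G: E -> A -> M -> C -> G
Depth = number of edges = 4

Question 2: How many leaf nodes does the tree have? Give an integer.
Leaves (nodes with no children): B, D, F, G, H, J

Answer: 6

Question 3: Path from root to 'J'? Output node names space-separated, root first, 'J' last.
Walk down from root: E -> A -> M -> K -> J

Answer: E A M K J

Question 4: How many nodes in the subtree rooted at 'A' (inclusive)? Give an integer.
Subtree rooted at A contains: A, B, C, D, F, G, H, J, K, L, M
Count = 11

Answer: 11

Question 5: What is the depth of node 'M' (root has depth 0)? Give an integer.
Path from root to M: E -> A -> M
Depth = number of edges = 2

Answer: 2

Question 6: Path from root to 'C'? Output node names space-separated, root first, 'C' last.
Answer: E A M C

Derivation:
Walk down from root: E -> A -> M -> C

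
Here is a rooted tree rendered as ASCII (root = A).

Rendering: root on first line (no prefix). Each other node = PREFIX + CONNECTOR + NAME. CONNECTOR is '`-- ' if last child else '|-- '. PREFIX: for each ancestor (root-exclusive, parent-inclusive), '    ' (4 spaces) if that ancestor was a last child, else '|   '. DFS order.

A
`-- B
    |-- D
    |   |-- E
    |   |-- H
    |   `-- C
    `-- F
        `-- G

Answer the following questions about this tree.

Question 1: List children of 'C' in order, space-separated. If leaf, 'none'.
Node C's children (from adjacency): (leaf)

Answer: none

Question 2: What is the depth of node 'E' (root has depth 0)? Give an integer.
Path from root to E: A -> B -> D -> E
Depth = number of edges = 3

Answer: 3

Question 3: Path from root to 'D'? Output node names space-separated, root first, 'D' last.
Answer: A B D

Derivation:
Walk down from root: A -> B -> D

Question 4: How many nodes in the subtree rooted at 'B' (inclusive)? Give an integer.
Subtree rooted at B contains: B, C, D, E, F, G, H
Count = 7

Answer: 7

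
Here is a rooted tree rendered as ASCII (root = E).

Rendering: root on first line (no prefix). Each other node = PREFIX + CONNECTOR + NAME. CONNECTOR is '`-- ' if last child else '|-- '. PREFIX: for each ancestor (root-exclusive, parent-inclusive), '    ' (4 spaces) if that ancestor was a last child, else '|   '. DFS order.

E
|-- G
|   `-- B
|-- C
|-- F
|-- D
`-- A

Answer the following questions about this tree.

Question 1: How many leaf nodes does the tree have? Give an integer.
Leaves (nodes with no children): A, B, C, D, F

Answer: 5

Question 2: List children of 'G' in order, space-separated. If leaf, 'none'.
Node G's children (from adjacency): B

Answer: B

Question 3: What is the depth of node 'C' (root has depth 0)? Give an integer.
Path from root to C: E -> C
Depth = number of edges = 1

Answer: 1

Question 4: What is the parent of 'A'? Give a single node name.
Scan adjacency: A appears as child of E

Answer: E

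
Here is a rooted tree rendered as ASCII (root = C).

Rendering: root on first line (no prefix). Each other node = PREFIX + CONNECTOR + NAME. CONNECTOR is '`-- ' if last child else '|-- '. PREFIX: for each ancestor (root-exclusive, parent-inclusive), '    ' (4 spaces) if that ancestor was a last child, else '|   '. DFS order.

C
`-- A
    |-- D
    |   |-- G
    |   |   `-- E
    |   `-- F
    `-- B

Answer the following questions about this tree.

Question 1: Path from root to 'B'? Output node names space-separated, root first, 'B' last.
Answer: C A B

Derivation:
Walk down from root: C -> A -> B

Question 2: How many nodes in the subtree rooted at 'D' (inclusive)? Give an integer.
Answer: 4

Derivation:
Subtree rooted at D contains: D, E, F, G
Count = 4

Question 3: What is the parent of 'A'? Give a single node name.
Scan adjacency: A appears as child of C

Answer: C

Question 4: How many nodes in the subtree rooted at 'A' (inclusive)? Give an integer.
Subtree rooted at A contains: A, B, D, E, F, G
Count = 6

Answer: 6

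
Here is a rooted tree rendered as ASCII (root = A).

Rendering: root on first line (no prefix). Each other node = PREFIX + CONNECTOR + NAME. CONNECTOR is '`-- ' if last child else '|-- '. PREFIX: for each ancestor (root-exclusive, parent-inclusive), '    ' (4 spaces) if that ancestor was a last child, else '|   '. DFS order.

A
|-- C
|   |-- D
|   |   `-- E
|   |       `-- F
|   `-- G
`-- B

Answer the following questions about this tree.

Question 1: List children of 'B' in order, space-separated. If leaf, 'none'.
Node B's children (from adjacency): (leaf)

Answer: none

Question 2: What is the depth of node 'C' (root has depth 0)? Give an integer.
Answer: 1

Derivation:
Path from root to C: A -> C
Depth = number of edges = 1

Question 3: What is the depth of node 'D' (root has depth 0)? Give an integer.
Answer: 2

Derivation:
Path from root to D: A -> C -> D
Depth = number of edges = 2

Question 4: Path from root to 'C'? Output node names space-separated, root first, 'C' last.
Answer: A C

Derivation:
Walk down from root: A -> C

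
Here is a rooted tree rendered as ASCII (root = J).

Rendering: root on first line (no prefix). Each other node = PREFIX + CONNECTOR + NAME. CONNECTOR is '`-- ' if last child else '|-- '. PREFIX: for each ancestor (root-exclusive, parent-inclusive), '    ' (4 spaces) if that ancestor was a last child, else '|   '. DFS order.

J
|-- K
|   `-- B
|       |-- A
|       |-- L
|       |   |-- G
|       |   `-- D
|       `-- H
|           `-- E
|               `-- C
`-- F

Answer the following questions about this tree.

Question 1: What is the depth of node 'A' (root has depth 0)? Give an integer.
Answer: 3

Derivation:
Path from root to A: J -> K -> B -> A
Depth = number of edges = 3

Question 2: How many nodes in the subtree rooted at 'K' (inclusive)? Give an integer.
Subtree rooted at K contains: A, B, C, D, E, G, H, K, L
Count = 9

Answer: 9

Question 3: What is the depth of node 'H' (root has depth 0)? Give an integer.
Answer: 3

Derivation:
Path from root to H: J -> K -> B -> H
Depth = number of edges = 3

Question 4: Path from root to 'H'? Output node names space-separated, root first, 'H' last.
Walk down from root: J -> K -> B -> H

Answer: J K B H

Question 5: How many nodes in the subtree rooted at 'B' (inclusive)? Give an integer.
Subtree rooted at B contains: A, B, C, D, E, G, H, L
Count = 8

Answer: 8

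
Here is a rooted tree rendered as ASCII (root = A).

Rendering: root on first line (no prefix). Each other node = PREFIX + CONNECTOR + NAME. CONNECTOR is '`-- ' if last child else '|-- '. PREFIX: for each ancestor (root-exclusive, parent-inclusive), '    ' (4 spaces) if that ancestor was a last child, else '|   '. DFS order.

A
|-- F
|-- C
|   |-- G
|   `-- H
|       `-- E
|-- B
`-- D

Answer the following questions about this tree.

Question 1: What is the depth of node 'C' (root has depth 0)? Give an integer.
Path from root to C: A -> C
Depth = number of edges = 1

Answer: 1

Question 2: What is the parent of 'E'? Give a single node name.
Answer: H

Derivation:
Scan adjacency: E appears as child of H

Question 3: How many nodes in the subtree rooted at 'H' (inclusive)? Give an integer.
Answer: 2

Derivation:
Subtree rooted at H contains: E, H
Count = 2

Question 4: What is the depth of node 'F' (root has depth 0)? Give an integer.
Path from root to F: A -> F
Depth = number of edges = 1

Answer: 1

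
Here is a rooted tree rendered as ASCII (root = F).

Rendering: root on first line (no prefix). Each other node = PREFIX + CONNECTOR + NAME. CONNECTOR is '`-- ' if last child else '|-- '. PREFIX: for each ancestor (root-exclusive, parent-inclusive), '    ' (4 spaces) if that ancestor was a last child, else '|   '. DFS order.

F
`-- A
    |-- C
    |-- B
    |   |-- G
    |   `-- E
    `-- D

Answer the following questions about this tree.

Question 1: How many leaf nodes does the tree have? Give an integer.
Leaves (nodes with no children): C, D, E, G

Answer: 4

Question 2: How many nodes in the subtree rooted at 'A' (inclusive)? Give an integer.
Subtree rooted at A contains: A, B, C, D, E, G
Count = 6

Answer: 6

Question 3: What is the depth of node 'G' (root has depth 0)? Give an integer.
Path from root to G: F -> A -> B -> G
Depth = number of edges = 3

Answer: 3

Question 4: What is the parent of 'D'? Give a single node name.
Answer: A

Derivation:
Scan adjacency: D appears as child of A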